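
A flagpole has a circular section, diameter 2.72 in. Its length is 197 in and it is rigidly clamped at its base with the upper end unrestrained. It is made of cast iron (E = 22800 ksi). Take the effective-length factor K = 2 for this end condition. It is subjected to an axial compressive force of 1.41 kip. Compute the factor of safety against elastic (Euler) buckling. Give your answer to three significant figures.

n ≈ 2.76

I = πd⁴/64 = π×2.72⁴/64 = 2.687 in⁴
Effective length L_e = K·L = 2 × 197 = 394.0 in
P_cr = π²EI / L_e² = π² × 22800×10³ × 2.687 / 394.0² = 3.895×10^3 lb
Factor of safety n = P_cr / P = 3.8948 / 1.41 = 2.76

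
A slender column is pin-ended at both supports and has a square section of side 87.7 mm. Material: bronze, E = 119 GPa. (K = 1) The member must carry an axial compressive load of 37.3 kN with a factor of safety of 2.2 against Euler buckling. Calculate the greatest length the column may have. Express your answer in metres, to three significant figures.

I = a⁴/12 = 87.7⁴/12 = 4.930×10^6 mm⁴
I = 4.930×10^-6 m⁴
Required critical load P_cr = n·P = 2.2 × 37.3 = 82.06 kN = 8.206×10^4 N
From P_cr = π²EI/(K·L)²:  L = (1/K)·√(π²EI/P_cr) = (1/1)·√(π²×1.19×10^11×4.930×10^-6/8.206×10^4)
L = 8.40 m

L_max ≈ 8.40 m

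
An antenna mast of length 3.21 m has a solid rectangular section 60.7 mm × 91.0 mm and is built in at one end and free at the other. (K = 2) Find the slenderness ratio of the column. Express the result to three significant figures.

λ ≈ 366

Buckling occurs about the weak axis: I_min = h·b³/12 with b = 60.7 mm (the shorter side).
I_min = 91.0×60.7³/12 = 1.696×10^6 mm⁴
A = 5.524×10^3 mm²;  r_min = √(I/A) = √(1.696×10^6/5.524×10^3) = 17.52 mm
L_e = K·L = 2 × 3.21 m = 6.420 m = 6420.0 mm
λ = L_e / r_min = 6420.0 / 17.52 = 366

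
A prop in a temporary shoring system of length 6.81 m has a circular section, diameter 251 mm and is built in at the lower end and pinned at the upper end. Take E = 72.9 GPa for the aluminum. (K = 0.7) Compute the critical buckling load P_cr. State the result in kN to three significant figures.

P_cr ≈ 6170 kN

I = πd⁴/64 = π×251⁴/64 = 1.948×10^8 mm⁴
I = 1.948×10^8 mm⁴ = 1.948×10^-4 m⁴
Effective length L_e = K·L = 0.7 × 6.81 = 4.767 m
P_cr = π²EI / L_e² = π² × 72.9×10⁹ × 1.948×10^-4 / 4.767² = 6.169×10^6 N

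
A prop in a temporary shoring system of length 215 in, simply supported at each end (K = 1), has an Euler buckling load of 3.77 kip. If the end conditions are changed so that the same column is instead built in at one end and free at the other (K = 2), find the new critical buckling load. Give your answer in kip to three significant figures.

P_cr ∝ 1/K², so P_cr,new = P_cr,old × (K_old/K_new)² = 3.77 × (1/2)²
= 3.77 × 0.2500 = 0.942 kip

P_cr ≈ 0.942 kip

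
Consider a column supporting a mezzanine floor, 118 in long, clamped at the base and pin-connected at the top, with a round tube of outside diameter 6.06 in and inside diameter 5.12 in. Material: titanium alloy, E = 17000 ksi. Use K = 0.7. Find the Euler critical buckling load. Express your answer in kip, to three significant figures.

d_o = 6.06 in, d_i = 5.12 in
I = π(d_o⁴ − d_i⁴)/64 = π(6.06⁴ − 5.120⁴)/64 = 32.47 in⁴
Effective length L_e = K·L = 0.7 × 118 = 82.60 in
P_cr = π²EI / L_e² = π² × 17000×10³ × 32.47 / 82.60² = 7.984×10^5 lb

P_cr ≈ 798 kip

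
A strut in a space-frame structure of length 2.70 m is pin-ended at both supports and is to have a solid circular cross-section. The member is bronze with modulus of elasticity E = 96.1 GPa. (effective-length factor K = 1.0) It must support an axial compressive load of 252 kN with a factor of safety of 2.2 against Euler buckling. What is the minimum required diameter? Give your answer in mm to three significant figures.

d ≈ 96.5 mm

Required P_cr = n·P = 2.2 × 252 = 554.4 kN
L_e = K·L = 1 × 2.70 = 2.700 m
Required I = P_cr·L_e²/(π²E) = 5.544×10^5 × 2.700² / (π² × 9.61×10^10) = 4.261×10^-6 m⁴
I_req = 4.261×10^6 mm⁴
Solid circle: I = πd⁴/64  ⇒  d = (64I/π)^(1/4) = (64×4.261×10^6/π)^(1/4) = 96.5 mm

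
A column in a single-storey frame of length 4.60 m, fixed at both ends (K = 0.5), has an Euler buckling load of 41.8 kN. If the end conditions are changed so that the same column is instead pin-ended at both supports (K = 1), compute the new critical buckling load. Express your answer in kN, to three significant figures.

P_cr ≈ 10.4 kN

P_cr ∝ 1/K², so P_cr,new = P_cr,old × (K_old/K_new)² = 41.8 × (0.5/1)²
= 41.8 × 0.2500 = 10.4 kN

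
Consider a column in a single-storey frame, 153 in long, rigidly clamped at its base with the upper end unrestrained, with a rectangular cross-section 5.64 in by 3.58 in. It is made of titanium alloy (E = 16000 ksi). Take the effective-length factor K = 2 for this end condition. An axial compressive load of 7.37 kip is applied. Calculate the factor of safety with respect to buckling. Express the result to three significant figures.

n ≈ 4.93

Buckling occurs about the weak axis: I_min = h·b³/12 with b = 3.58 in (the shorter side).
I_min = 5.64×3.58³/12 = 21.56 in⁴
Effective length L_e = K·L = 2 × 153 = 306.0 in
P_cr = π²EI / L_e² = π² × 16000×10³ × 21.56 / 306.0² = 3.637×10^4 lb
Factor of safety n = P_cr / P = 36.368 / 7.37 = 4.93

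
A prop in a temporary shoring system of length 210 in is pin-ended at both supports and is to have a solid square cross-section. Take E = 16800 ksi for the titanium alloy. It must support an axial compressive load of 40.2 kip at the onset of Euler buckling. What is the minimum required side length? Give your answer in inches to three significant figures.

a ≈ 3.37 in

L_e = K·L = 1 × 210 = 210.0 in
Required I = P_cr·L_e²/(π²E) = 4.020×10^4 × 210.0² / (π² × 1.68×10^7) = 10.69 in⁴
Solid square: I = a⁴/12  ⇒  a = (12I)^(1/4) = (12×10.69)^(1/4) = 3.37 in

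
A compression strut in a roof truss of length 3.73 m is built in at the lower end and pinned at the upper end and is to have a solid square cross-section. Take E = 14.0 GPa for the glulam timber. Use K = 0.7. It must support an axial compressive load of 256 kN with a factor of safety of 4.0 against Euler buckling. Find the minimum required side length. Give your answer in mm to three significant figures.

Required P_cr = n·P = 4.0 × 256 = 1024 kN
L_e = K·L = 0.7 × 3.73 = 2.611 m
Required I = P_cr·L_e²/(π²E) = 1.024×10^6 × 2.611² / (π² × 1.40×10^10) = 5.052×10^-5 m⁴
I_req = 5.052×10^7 mm⁴
Solid square: I = a⁴/12  ⇒  a = (12I)^(1/4) = (12×5.052×10^7)^(1/4) = 157 mm

a ≈ 157 mm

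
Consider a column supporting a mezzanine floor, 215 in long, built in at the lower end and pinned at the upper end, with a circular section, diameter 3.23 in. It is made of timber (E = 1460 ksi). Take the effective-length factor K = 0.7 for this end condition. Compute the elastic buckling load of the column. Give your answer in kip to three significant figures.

P_cr ≈ 3.40 kip

I = πd⁴/64 = π×3.23⁴/64 = 5.343 in⁴
Effective length L_e = K·L = 0.7 × 215 = 150.5 in
P_cr = π²EI / L_e² = π² × 1460×10³ × 5.343 / 150.5² = 3.399×10^3 lb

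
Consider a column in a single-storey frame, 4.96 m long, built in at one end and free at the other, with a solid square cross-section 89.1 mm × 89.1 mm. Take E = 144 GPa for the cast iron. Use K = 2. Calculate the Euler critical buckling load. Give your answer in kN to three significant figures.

P_cr ≈ 75.9 kN

I = a⁴/12 = 89.1⁴/12 = 5.252×10^6 mm⁴
I = 5.252×10^6 mm⁴ = 5.252×10^-6 m⁴
Effective length L_e = K·L = 2 × 4.96 = 9.920 m
P_cr = π²EI / L_e² = π² × 144×10⁹ × 5.252×10^-6 / 9.920² = 7.585×10^4 N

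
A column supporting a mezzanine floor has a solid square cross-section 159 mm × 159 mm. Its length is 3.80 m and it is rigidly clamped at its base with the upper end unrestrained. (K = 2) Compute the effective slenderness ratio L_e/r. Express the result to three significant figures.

For a square r = a/√12 = 159/√12 = 45.90 mm
L_e = K·L = 2 × 3.80 m = 7.600 m = 7600.0 mm
λ = L_e / r_min = 7600.0 / 45.90 = 166

λ ≈ 166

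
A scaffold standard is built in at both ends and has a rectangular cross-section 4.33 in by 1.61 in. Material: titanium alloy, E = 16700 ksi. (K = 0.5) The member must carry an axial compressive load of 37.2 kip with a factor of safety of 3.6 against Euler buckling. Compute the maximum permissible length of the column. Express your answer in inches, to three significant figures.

L_max ≈ 86.1 in

Buckling occurs about the weak axis: I_min = h·b³/12 with b = 1.61 in (the shorter side).
I_min = 4.33×1.61³/12 = 1.506 in⁴
Required critical load P_cr = n·P = 3.6 × 37.2 = 133.9 kip = 1.339×10^5 lb
From P_cr = π²EI/(K·L)²:  L = (1/K)·√(π²EI/P_cr) = (1/0.5)·√(π²×1.67×10^7×1.506/1.339×10^5)
L = 86.1 in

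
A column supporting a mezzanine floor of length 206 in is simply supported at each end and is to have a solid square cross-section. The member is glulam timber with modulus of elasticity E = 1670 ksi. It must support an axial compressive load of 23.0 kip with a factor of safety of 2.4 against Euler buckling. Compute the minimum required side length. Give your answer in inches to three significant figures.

Required P_cr = n·P = 2.4 × 23.0 = 55.20 kip
L_e = K·L = 1 × 206 = 206.0 in
Required I = P_cr·L_e²/(π²E) = 5.520×10^4 × 206.0² / (π² × 1.67×10^6) = 142.1 in⁴
Solid square: I = a⁴/12  ⇒  a = (12I)^(1/4) = (12×142.1)^(1/4) = 6.43 in

a ≈ 6.43 in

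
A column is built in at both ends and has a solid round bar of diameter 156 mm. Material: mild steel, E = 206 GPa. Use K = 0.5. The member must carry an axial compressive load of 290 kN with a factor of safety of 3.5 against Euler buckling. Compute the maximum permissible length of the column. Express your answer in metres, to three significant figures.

I = πd⁴/64 = π×156⁴/64 = 2.907×10^7 mm⁴
I = 2.907×10^-5 m⁴
Required critical load P_cr = n·P = 3.5 × 290 = 1015 kN = 1.015×10^6 N
From P_cr = π²EI/(K·L)²:  L = (1/K)·√(π²EI/P_cr) = (1/0.5)·√(π²×2.06×10^11×2.907×10^-5/1.015×10^6)
L = 15.3 m

L_max ≈ 15.3 m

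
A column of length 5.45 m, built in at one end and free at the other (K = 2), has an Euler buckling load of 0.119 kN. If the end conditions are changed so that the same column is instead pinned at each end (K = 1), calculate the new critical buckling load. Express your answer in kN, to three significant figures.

P_cr ∝ 1/K², so P_cr,new = P_cr,old × (K_old/K_new)² = 0.119 × (2/1)²
= 0.119 × 4.000 = 0.476 kN

P_cr ≈ 0.476 kN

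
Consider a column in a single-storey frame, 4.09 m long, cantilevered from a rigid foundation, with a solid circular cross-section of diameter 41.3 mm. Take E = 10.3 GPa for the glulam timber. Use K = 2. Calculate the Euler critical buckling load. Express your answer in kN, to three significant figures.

P_cr ≈ 0.217 kN

I = πd⁴/64 = π×41.3⁴/64 = 1.428×10^5 mm⁴
I = 1.428×10^5 mm⁴ = 1.428×10^-7 m⁴
Effective length L_e = K·L = 2 × 4.09 = 8.180 m
P_cr = π²EI / L_e² = π² × 10.3×10⁹ × 1.428×10^-7 / 8.180² = 217.0 N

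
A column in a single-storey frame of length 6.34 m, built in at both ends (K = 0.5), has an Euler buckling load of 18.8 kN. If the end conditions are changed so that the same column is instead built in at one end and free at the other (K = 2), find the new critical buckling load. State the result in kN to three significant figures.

P_cr ∝ 1/K², so P_cr,new = P_cr,old × (K_old/K_new)² = 18.8 × (0.5/2)²
= 18.8 × 0.06250 = 1.18 kN

P_cr ≈ 1.18 kN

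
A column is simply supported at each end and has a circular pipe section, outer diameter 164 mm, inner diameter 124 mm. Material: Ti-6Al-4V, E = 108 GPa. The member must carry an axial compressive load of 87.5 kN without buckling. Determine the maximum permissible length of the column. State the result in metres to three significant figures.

d_o = 164 mm, d_i = 124 mm
I = π(d_o⁴ − d_i⁴)/64 = π(164⁴ − 124.0⁴)/64 = 2.390×10^7 mm⁴
I = 2.390×10^-5 m⁴
At the buckling limit P_cr = P = 8.750×10^4 N
From P_cr = π²EI/(K·L)²:  L = (1/K)·√(π²EI/P_cr) = (1/1)·√(π²×1.08×10^11×2.390×10^-5/8.750×10^4)
L = 17.1 m

L_max ≈ 17.1 m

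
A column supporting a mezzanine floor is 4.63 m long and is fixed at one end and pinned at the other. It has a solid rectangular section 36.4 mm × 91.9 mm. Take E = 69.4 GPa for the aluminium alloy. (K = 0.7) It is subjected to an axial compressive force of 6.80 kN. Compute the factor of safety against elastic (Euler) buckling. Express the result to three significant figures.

Buckling occurs about the weak axis: I_min = h·b³/12 with b = 36.4 mm (the shorter side).
I_min = 91.9×36.4³/12 = 3.694×10^5 mm⁴
I = 3.694×10^5 mm⁴ = 3.694×10^-7 m⁴
Effective length L_e = K·L = 0.7 × 4.63 = 3.241 m
P_cr = π²EI / L_e² = π² × 69.4×10⁹ × 3.694×10^-7 / 3.241² = 2.408×10^4 N
Factor of safety n = P_cr / P = 24.085 / 6.80 = 3.54

n ≈ 3.54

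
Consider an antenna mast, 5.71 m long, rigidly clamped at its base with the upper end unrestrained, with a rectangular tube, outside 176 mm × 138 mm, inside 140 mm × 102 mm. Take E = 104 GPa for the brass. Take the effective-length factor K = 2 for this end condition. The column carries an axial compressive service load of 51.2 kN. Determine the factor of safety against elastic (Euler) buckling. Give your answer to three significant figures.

Weak-axis I_min = (h_o·b_o³ − h_i·b_i³)/12 with b_o = 138, b_i = 102.0 mm (shorter outer/inner sides).
I_min = (176×138³ − 140.0×102.0³)/12 = 2.616×10^7 mm⁴
I = 2.616×10^7 mm⁴ = 2.616×10^-5 m⁴
Effective length L_e = K·L = 2 × 5.71 = 11.42 m
P_cr = π²EI / L_e² = π² × 104×10⁹ × 2.616×10^-5 / 11.42² = 2.059×10^5 N
Factor of safety n = P_cr / P = 205.93 / 51.2 = 4.02

n ≈ 4.02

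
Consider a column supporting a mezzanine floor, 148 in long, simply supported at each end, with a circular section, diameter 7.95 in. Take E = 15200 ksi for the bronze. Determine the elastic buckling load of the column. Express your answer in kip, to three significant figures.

I = πd⁴/64 = π×7.95⁴/64 = 196.1 in⁴
Effective length L_e = K·L = 1 × 148 = 148.0 in
P_cr = π²EI / L_e² = π² × 15200×10³ × 196.1 / 148.0² = 1.343×10^6 lb

P_cr ≈ 1340 kip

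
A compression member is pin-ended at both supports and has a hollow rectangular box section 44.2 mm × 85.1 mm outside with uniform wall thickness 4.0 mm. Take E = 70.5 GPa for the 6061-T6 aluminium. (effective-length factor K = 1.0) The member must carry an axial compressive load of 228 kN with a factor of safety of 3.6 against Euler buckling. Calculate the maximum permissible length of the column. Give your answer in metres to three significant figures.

Inner dimensions: h_i = 85.1 − 2×4.0 = 77.10 mm, b_i = 44.2 − 2×4.0 = 36.20 mm
Weak-axis I_min = (h_o·b_o³ − h_i·b_i³)/12 with b_o = 44.2, b_i = 36.20 mm (shorter outer/inner sides).
I_min = (85.1×44.2³ − 77.10×36.20³)/12 = 3.076×10^5 mm⁴
I = 3.076×10^-7 m⁴
Required critical load P_cr = n·P = 3.6 × 228 = 820.8 kN = 8.208×10^5 N
From P_cr = π²EI/(K·L)²:  L = (1/K)·√(π²EI/P_cr) = (1/1)·√(π²×7.05×10^10×3.076×10^-7/8.208×10^5)
L = 0.511 m

L_max ≈ 0.511 m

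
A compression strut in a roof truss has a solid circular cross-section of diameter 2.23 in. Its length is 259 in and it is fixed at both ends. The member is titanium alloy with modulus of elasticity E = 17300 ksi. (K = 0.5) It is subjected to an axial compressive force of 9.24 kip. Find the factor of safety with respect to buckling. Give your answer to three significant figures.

I = πd⁴/64 = π×2.23⁴/64 = 1.214 in⁴
Effective length L_e = K·L = 0.5 × 259 = 129.5 in
P_cr = π²EI / L_e² = π² × 17300×10³ × 1.214 / 129.5² = 1.236×10^4 lb
Factor of safety n = P_cr / P = 12.359 / 9.24 = 1.34

n ≈ 1.34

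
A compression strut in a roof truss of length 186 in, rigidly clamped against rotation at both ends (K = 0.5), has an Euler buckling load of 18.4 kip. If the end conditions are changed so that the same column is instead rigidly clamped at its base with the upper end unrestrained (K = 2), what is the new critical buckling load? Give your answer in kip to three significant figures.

P_cr ≈ 1.15 kip

P_cr ∝ 1/K², so P_cr,new = P_cr,old × (K_old/K_new)² = 18.4 × (0.5/2)²
= 18.4 × 0.06250 = 1.15 kip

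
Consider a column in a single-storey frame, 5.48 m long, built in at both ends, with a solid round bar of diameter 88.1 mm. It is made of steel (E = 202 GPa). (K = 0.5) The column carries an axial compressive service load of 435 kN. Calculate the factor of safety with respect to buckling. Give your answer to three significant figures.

n ≈ 1.81

I = πd⁴/64 = π×88.1⁴/64 = 2.957×10^6 mm⁴
I = 2.957×10^6 mm⁴ = 2.957×10^-6 m⁴
Effective length L_e = K·L = 0.5 × 5.48 = 2.740 m
P_cr = π²EI / L_e² = π² × 202×10⁹ × 2.957×10^-6 / 2.740² = 7.853×10^5 N
Factor of safety n = P_cr / P = 785.28 / 435 = 1.81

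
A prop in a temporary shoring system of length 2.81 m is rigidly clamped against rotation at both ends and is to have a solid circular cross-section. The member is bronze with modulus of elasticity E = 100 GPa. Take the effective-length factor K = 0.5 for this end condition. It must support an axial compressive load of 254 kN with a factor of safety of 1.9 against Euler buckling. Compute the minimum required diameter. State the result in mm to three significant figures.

d ≈ 66.6 mm

Required P_cr = n·P = 1.9 × 254 = 482.6 kN
L_e = K·L = 0.5 × 2.81 = 1.405 m
Required I = P_cr·L_e²/(π²E) = 4.826×10^5 × 1.405² / (π² × 1.00×10^11) = 9.653×10^-7 m⁴
I_req = 9.653×10^5 mm⁴
Solid circle: I = πd⁴/64  ⇒  d = (64I/π)^(1/4) = (64×9.653×10^5/π)^(1/4) = 66.6 mm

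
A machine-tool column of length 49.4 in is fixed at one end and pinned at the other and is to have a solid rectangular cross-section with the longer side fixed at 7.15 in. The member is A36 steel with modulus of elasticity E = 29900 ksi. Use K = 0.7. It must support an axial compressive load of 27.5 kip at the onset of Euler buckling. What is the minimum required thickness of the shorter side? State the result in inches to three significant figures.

b ≈ 0.572 in

L_e = K·L = 0.7 × 49.4 = 34.58 in
Required I = P_cr·L_e²/(π²E) = 2.750×10^4 × 34.58² / (π² × 2.99×10^7) = 0.1114 in⁴
Rectangle, weak axis: I_min = h·b³/12 with h = 7.15 in fixed  ⇒  b = (12I/h)^(1/3) = 0.572 in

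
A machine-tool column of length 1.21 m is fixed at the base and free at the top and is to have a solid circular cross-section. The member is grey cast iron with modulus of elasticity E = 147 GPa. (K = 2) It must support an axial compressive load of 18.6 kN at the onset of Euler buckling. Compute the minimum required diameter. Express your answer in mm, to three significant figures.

d ≈ 35.2 mm

L_e = K·L = 2 × 1.21 = 2.420 m
Required I = P_cr·L_e²/(π²E) = 1.860×10^4 × 2.420² / (π² × 1.47×10^11) = 7.508×10^-8 m⁴
I_req = 7.508×10^4 mm⁴
Solid circle: I = πd⁴/64  ⇒  d = (64I/π)^(1/4) = (64×7.508×10^4/π)^(1/4) = 35.2 mm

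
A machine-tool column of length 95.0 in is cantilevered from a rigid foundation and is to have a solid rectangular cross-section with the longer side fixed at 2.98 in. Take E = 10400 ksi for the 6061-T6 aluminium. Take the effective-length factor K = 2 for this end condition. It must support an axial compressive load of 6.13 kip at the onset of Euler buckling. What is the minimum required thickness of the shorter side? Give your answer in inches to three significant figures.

b ≈ 2.06 in

L_e = K·L = 2 × 95.0 = 190.0 in
Required I = P_cr·L_e²/(π²E) = 6.130×10^3 × 190.0² / (π² × 1.04×10^7) = 2.156 in⁴
Rectangle, weak axis: I_min = h·b³/12 with h = 2.98 in fixed  ⇒  b = (12I/h)^(1/3) = 2.06 in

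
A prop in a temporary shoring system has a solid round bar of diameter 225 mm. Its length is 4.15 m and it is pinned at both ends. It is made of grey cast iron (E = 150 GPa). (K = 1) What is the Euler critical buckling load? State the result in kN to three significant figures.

I = πd⁴/64 = π×225⁴/64 = 1.258×10^8 mm⁴
I = 1.258×10^8 mm⁴ = 1.258×10^-4 m⁴
Effective length L_e = K·L = 1 × 4.15 = 4.150 m
P_cr = π²EI / L_e² = π² × 150×10⁹ × 1.258×10^-4 / 4.150² = 1.081×10^7 N

P_cr ≈ 10800 kN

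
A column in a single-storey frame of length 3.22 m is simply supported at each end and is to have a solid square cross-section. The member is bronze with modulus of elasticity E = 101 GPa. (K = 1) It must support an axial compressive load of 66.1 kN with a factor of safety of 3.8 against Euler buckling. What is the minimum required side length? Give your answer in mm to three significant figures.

a ≈ 74.8 mm

Required P_cr = n·P = 3.8 × 66.1 = 251.2 kN
L_e = K·L = 1 × 3.22 = 3.220 m
Required I = P_cr·L_e²/(π²E) = 2.512×10^5 × 3.220² / (π² × 1.01×10^11) = 2.613×10^-6 m⁴
I_req = 2.613×10^6 mm⁴
Solid square: I = a⁴/12  ⇒  a = (12I)^(1/4) = (12×2.613×10^6)^(1/4) = 74.8 mm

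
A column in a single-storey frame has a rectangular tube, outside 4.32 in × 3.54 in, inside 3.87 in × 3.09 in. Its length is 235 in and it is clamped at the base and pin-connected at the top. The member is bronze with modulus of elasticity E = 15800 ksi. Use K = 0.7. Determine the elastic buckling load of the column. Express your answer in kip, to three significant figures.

P_cr ≈ 37.2 kip

Weak-axis I_min = (h_o·b_o³ − h_i·b_i³)/12 with b_o = 3.54, b_i = 3.090 in (shorter outer/inner sides).
I_min = (4.32×3.54³ − 3.870×3.090³)/12 = 6.455 in⁴
Effective length L_e = K·L = 0.7 × 235 = 164.5 in
P_cr = π²EI / L_e² = π² × 15800×10³ × 6.455 / 164.5² = 3.720×10^4 lb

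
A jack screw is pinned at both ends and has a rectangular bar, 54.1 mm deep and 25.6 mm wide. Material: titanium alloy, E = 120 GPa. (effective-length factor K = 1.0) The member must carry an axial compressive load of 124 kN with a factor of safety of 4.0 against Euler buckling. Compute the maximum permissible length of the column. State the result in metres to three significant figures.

L_max ≈ 0.425 m

Buckling occurs about the weak axis: I_min = h·b³/12 with b = 25.6 mm (the shorter side).
I_min = 54.1×25.6³/12 = 7.564×10^4 mm⁴
I = 7.564×10^-8 m⁴
Required critical load P_cr = n·P = 4.0 × 124 = 496.0 kN = 4.960×10^5 N
From P_cr = π²EI/(K·L)²:  L = (1/K)·√(π²EI/P_cr) = (1/1)·√(π²×1.20×10^11×7.564×10^-8/4.960×10^5)
L = 0.425 m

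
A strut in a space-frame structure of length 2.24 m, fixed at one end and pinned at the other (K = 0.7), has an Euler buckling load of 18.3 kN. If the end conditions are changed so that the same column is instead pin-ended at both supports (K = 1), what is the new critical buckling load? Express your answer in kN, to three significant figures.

P_cr ∝ 1/K², so P_cr,new = P_cr,old × (K_old/K_new)² = 18.3 × (0.7/1)²
= 18.3 × 0.4900 = 8.97 kN

P_cr ≈ 8.97 kN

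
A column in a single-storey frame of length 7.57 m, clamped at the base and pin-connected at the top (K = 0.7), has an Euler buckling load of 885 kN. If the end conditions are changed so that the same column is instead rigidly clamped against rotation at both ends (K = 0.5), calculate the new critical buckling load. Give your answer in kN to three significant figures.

P_cr ≈ 1730 kN

P_cr ∝ 1/K², so P_cr,new = P_cr,old × (K_old/K_new)² = 885 × (0.7/0.5)²
= 885 × 1.960 = 1730 kN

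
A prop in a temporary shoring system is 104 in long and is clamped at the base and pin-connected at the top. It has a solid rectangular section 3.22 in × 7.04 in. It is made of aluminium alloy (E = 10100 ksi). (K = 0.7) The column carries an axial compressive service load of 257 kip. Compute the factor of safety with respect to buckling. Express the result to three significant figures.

n ≈ 1.43

Buckling occurs about the weak axis: I_min = h·b³/12 with b = 3.22 in (the shorter side).
I_min = 7.04×3.22³/12 = 19.59 in⁴
Effective length L_e = K·L = 0.7 × 104 = 72.80 in
P_cr = π²EI / L_e² = π² × 10100×10³ × 19.59 / 72.80² = 3.684×10^5 lb
Factor of safety n = P_cr / P = 368.40 / 257 = 1.43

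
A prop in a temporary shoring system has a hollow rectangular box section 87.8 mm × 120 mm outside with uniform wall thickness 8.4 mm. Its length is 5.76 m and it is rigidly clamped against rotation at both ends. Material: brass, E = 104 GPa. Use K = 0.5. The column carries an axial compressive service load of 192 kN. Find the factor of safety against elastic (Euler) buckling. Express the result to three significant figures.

Inner dimensions: h_i = 120 − 2×8.4 = 103.2 mm, b_i = 87.8 − 2×8.4 = 71.00 mm
Weak-axis I_min = (h_o·b_o³ − h_i·b_i³)/12 with b_o = 87.8, b_i = 71.00 mm (shorter outer/inner sides).
I_min = (120×87.8³ − 103.2×71.00³)/12 = 3.690×10^6 mm⁴
I = 3.690×10^6 mm⁴ = 3.690×10^-6 m⁴
Effective length L_e = K·L = 0.5 × 5.76 = 2.880 m
P_cr = π²EI / L_e² = π² × 104×10⁹ × 3.690×10^-6 / 2.880² = 4.567×10^5 N
Factor of safety n = P_cr / P = 456.68 / 192 = 2.38

n ≈ 2.38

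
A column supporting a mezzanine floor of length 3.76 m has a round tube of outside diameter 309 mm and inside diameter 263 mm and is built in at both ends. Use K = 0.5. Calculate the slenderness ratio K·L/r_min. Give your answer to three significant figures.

d_o = 309 mm, d_i = 263 mm
I = π(d_o⁴ − d_i⁴)/64 = π(309⁴ − 263.0⁴)/64 = 2.127×10^8 mm⁴
A = 2.067×10^4 mm²;  r_min = √(I/A) = √(2.127×10^8/2.067×10^4) = 101.4 mm
L_e = K·L = 0.5 × 3.76 m = 1.880 m = 1880.0 mm
λ = L_e / r_min = 1880.0 / 101.4 = 18.5

λ ≈ 18.5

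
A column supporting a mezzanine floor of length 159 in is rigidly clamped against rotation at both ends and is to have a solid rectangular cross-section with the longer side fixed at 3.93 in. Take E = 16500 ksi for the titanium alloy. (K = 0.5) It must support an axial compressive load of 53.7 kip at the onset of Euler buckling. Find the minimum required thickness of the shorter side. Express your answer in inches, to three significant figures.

L_e = K·L = 0.5 × 159 = 79.50 in
Required I = P_cr·L_e²/(π²E) = 5.370×10^4 × 79.50² / (π² × 1.65×10^7) = 2.084 in⁴
Rectangle, weak axis: I_min = h·b³/12 with h = 3.93 in fixed  ⇒  b = (12I/h)^(1/3) = 1.85 in

b ≈ 1.85 in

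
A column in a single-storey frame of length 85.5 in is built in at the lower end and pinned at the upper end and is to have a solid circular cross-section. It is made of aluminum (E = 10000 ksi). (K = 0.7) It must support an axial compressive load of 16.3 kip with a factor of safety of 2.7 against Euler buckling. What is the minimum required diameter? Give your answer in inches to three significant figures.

d ≈ 2.39 in

Required P_cr = n·P = 2.7 × 16.3 = 44.01 kip
L_e = K·L = 0.7 × 85.5 = 59.85 in
Required I = P_cr·L_e²/(π²E) = 4.401×10^4 × 59.85² / (π² × 1.00×10^7) = 1.597 in⁴
Solid circle: I = πd⁴/64  ⇒  d = (64I/π)^(1/4) = (64×1.597/π)^(1/4) = 2.39 in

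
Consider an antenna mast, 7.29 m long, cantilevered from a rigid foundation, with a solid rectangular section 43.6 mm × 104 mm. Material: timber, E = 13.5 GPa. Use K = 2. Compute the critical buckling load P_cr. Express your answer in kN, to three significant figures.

P_cr ≈ 0.450 kN

Buckling occurs about the weak axis: I_min = h·b³/12 with b = 43.6 mm (the shorter side).
I_min = 104×43.6³/12 = 7.183×10^5 mm⁴
I = 7.183×10^5 mm⁴ = 7.183×10^-7 m⁴
Effective length L_e = K·L = 2 × 7.29 = 14.58 m
P_cr = π²EI / L_e² = π² × 13.5×10⁹ × 7.183×10^-7 / 14.58² = 450.2 N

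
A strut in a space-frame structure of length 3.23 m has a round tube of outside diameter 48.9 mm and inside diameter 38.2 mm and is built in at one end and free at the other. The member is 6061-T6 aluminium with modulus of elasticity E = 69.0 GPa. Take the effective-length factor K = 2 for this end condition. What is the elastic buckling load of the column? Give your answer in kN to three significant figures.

d_o = 48.9 mm, d_i = 38.2 mm
I = π(d_o⁴ − d_i⁴)/64 = π(48.9⁴ − 38.20⁴)/64 = 1.762×10^5 mm⁴
I = 1.762×10^5 mm⁴ = 1.762×10^-7 m⁴
Effective length L_e = K·L = 2 × 3.23 = 6.460 m
P_cr = π²EI / L_e² = π² × 69.0×10⁹ × 1.762×10^-7 / 6.460² = 2.875×10^3 N

P_cr ≈ 2.87 kN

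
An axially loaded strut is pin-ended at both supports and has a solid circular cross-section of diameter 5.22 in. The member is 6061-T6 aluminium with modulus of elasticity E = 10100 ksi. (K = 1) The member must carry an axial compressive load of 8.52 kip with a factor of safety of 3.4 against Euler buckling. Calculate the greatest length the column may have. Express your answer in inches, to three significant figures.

I = πd⁴/64 = π×5.22⁴/64 = 36.45 in⁴
Required critical load P_cr = n·P = 3.4 × 8.52 = 28.97 kip = 2.897×10^4 lb
From P_cr = π²EI/(K·L)²:  L = (1/K)·√(π²EI/P_cr) = (1/1)·√(π²×1.01×10^7×36.45/2.897×10^4)
L = 354 in

L_max ≈ 354 in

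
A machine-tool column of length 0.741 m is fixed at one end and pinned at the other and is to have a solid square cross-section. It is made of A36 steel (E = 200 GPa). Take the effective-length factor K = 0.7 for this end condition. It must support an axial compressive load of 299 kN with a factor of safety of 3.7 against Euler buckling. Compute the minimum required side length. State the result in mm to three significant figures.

Required P_cr = n·P = 3.7 × 299 = 1106 kN
L_e = K·L = 0.7 × 0.741 = 0.5187 m
Required I = P_cr·L_e²/(π²E) = 1.106×10^6 × 0.5187² / (π² × 2.00×10^11) = 1.508×10^-7 m⁴
I_req = 1.508×10^5 mm⁴
Solid square: I = a⁴/12  ⇒  a = (12I)^(1/4) = (12×1.508×10^5)^(1/4) = 36.7 mm

a ≈ 36.7 mm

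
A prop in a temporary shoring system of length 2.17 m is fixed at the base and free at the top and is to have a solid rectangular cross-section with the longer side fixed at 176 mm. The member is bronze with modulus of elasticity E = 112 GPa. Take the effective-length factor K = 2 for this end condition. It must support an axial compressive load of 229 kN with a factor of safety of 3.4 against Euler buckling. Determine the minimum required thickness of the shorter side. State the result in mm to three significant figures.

Required P_cr = n·P = 3.4 × 229 = 778.6 kN
L_e = K·L = 2 × 2.17 = 4.340 m
Required I = P_cr·L_e²/(π²E) = 7.786×10^5 × 4.340² / (π² × 1.12×10^11) = 1.327×10^-5 m⁴
I_req = 1.327×10^7 mm⁴
Rectangle, weak axis: I_min = h·b³/12 with h = 176 mm fixed  ⇒  b = (12I/h)^(1/3) = 96.7 mm

b ≈ 96.7 mm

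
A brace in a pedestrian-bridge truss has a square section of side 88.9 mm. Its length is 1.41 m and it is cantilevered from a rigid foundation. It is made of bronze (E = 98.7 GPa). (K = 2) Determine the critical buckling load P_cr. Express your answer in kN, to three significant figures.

P_cr ≈ 638 kN

I = a⁴/12 = 88.9⁴/12 = 5.205×10^6 mm⁴
I = 5.205×10^6 mm⁴ = 5.205×10^-6 m⁴
Effective length L_e = K·L = 2 × 1.41 = 2.820 m
P_cr = π²EI / L_e² = π² × 98.7×10⁹ × 5.205×10^-6 / 2.820² = 6.376×10^5 N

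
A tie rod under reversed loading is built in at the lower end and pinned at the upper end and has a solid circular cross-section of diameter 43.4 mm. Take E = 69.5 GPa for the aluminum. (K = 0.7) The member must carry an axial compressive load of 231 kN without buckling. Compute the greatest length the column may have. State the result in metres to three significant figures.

I = πd⁴/64 = π×43.4⁴/64 = 1.742×10^5 mm⁴
I = 1.742×10^-7 m⁴
At the buckling limit P_cr = P = 2.310×10^5 N
From P_cr = π²EI/(K·L)²:  L = (1/K)·√(π²EI/P_cr) = (1/0.7)·√(π²×6.95×10^10×1.742×10^-7/2.310×10^5)
L = 1.03 m

L_max ≈ 1.03 m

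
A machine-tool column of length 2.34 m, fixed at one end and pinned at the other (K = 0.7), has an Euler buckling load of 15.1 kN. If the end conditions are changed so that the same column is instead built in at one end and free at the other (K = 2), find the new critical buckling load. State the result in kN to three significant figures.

P_cr ≈ 1.85 kN

P_cr ∝ 1/K², so P_cr,new = P_cr,old × (K_old/K_new)² = 15.1 × (0.7/2)²
= 15.1 × 0.1225 = 1.85 kN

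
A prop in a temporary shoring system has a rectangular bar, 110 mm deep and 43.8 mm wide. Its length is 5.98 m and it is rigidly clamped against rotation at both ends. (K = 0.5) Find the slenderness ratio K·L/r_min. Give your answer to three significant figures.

For a rectangle r_min = b/√12 = 43.8/√12 = 12.64 mm
L_e = K·L = 0.5 × 5.98 m = 2.990 m = 2990.0 mm
λ = L_e / r_min = 2990.0 / 12.64 = 236

λ ≈ 236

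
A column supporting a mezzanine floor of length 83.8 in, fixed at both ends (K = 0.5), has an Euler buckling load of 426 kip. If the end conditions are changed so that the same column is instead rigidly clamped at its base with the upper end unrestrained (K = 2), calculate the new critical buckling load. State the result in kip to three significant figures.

P_cr ∝ 1/K², so P_cr,new = P_cr,old × (K_old/K_new)² = 426 × (0.5/2)²
= 426 × 0.06250 = 26.6 kip

P_cr ≈ 26.6 kip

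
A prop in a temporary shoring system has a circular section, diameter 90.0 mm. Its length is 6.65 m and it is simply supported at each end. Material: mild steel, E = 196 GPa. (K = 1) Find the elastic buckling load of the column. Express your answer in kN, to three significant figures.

P_cr ≈ 141 kN

I = πd⁴/64 = π×90.0⁴/64 = 3.221×10^6 mm⁴
I = 3.221×10^6 mm⁴ = 3.221×10^-6 m⁴
Effective length L_e = K·L = 1 × 6.65 = 6.650 m
P_cr = π²EI / L_e² = π² × 196×10⁹ × 3.221×10^-6 / 6.650² = 1.409×10^5 N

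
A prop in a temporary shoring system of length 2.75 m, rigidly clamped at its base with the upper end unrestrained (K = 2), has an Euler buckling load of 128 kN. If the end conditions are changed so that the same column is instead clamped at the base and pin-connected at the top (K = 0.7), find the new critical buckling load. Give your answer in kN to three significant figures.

P_cr ≈ 1040 kN

P_cr ∝ 1/K², so P_cr,new = P_cr,old × (K_old/K_new)² = 128 × (2/0.7)²
= 128 × 8.163 = 1040 kN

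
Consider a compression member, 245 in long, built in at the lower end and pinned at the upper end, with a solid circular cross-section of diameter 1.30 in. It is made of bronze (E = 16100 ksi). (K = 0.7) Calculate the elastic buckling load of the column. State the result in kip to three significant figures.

I = πd⁴/64 = π×1.30⁴/64 = 0.1402 in⁴
Effective length L_e = K·L = 0.7 × 245 = 171.5 in
P_cr = π²EI / L_e² = π² × 16100×10³ × 0.1402 / 171.5² = 757.4 lb

P_cr ≈ 0.757 kip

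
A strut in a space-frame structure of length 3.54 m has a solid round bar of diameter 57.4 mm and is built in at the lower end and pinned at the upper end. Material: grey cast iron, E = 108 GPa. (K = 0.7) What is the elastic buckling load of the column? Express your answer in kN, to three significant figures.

P_cr ≈ 92.5 kN

I = πd⁴/64 = π×57.4⁴/64 = 5.329×10^5 mm⁴
I = 5.329×10^5 mm⁴ = 5.329×10^-7 m⁴
Effective length L_e = K·L = 0.7 × 3.54 = 2.478 m
P_cr = π²EI / L_e² = π² × 108×10⁹ × 5.329×10^-7 / 2.478² = 9.250×10^4 N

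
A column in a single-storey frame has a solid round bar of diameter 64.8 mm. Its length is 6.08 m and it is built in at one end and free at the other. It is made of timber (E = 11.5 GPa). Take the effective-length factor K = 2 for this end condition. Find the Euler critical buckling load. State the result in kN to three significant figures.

I = πd⁴/64 = π×64.8⁴/64 = 8.655×10^5 mm⁴
I = 8.655×10^5 mm⁴ = 8.655×10^-7 m⁴
Effective length L_e = K·L = 2 × 6.08 = 12.16 m
P_cr = π²EI / L_e² = π² × 11.5×10⁹ × 8.655×10^-7 / 12.16² = 664.4 N

P_cr ≈ 0.664 kN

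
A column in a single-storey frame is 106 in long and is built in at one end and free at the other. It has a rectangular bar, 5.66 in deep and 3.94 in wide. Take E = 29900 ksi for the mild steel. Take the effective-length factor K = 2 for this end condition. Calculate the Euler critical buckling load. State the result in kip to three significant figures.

P_cr ≈ 189 kip

Buckling occurs about the weak axis: I_min = h·b³/12 with b = 3.94 in (the shorter side).
I_min = 5.66×3.94³/12 = 28.85 in⁴
Effective length L_e = K·L = 2 × 106 = 212.0 in
P_cr = π²EI / L_e² = π² × 29900×10³ × 28.85 / 212.0² = 1.894×10^5 lb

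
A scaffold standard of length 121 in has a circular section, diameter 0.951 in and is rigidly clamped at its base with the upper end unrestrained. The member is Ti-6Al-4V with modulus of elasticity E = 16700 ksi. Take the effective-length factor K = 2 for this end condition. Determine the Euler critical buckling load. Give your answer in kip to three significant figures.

I = πd⁴/64 = π×0.951⁴/64 = 4.015×10^-2 in⁴
Effective length L_e = K·L = 2 × 121 = 242.0 in
P_cr = π²EI / L_e² = π² × 16700×10³ × 4.015×10^-2 / 242.0² = 113.0 lb

P_cr ≈ 0.113 kip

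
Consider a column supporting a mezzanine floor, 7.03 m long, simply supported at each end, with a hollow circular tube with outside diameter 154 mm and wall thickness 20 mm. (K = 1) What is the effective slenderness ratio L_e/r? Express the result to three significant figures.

Inner diameter d_i = 154 − 2×20 = 114.0 mm
I = π(d_o⁴ − d_i⁴)/64 = π(154⁴ − 114.0⁴)/64 = 1.932×10^7 mm⁴
A = 8.419×10^3 mm²;  r_min = √(I/A) = √(1.932×10^7/8.419×10^3) = 47.90 mm
L_e = K·L = 1 × 7.03 m = 7.030 m = 7030.0 mm
λ = L_e / r_min = 7030.0 / 47.90 = 147

λ ≈ 147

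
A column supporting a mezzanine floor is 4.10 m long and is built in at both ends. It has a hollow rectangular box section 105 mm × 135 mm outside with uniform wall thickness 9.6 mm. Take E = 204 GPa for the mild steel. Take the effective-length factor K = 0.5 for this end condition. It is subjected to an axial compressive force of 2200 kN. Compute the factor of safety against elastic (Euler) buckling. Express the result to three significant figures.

n ≈ 1.51

Inner dimensions: h_i = 135 − 2×9.6 = 115.8 mm, b_i = 105 − 2×9.6 = 85.80 mm
Weak-axis I_min = (h_o·b_o³ − h_i·b_i³)/12 with b_o = 105, b_i = 85.80 mm (shorter outer/inner sides).
I_min = (135×105³ − 115.8×85.80³)/12 = 6.928×10^6 mm⁴
I = 6.928×10^6 mm⁴ = 6.928×10^-6 m⁴
Effective length L_e = K·L = 0.5 × 4.10 = 2.050 m
P_cr = π²EI / L_e² = π² × 204×10⁹ × 6.928×10^-6 / 2.050² = 3.319×10^6 N
Factor of safety n = P_cr / P = 3319.2 / 2200 = 1.51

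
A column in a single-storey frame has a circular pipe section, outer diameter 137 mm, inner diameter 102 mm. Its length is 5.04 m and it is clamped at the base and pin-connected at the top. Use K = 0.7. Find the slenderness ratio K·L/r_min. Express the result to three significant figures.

d_o = 137 mm, d_i = 102 mm
I = π(d_o⁴ − d_i⁴)/64 = π(137⁴ − 102.0⁴)/64 = 1.198×10^7 mm⁴
A = 6.570×10^3 mm²;  r_min = √(I/A) = √(1.198×10^7/6.570×10^3) = 42.70 mm
L_e = K·L = 0.7 × 5.04 m = 3.528 m = 3528.0 mm
λ = L_e / r_min = 3528.0 / 42.70 = 82.6

λ ≈ 82.6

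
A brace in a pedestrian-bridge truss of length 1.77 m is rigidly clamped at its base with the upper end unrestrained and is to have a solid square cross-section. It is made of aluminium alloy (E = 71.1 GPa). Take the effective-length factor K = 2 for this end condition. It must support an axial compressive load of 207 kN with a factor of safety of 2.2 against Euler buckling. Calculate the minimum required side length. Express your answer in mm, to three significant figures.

a ≈ 99.4 mm

Required P_cr = n·P = 2.2 × 207 = 455.4 kN
L_e = K·L = 2 × 1.77 = 3.540 m
Required I = P_cr·L_e²/(π²E) = 4.554×10^5 × 3.540² / (π² × 7.11×10^10) = 8.133×10^-6 m⁴
I_req = 8.133×10^6 mm⁴
Solid square: I = a⁴/12  ⇒  a = (12I)^(1/4) = (12×8.133×10^6)^(1/4) = 99.4 mm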